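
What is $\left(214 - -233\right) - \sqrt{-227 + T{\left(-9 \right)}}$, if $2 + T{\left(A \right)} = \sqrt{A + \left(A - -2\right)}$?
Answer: $447 - \sqrt{-229 + 4 i} \approx 446.87 - 15.133 i$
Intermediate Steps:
$T{\left(A \right)} = -2 + \sqrt{2 + 2 A}$ ($T{\left(A \right)} = -2 + \sqrt{A + \left(A - -2\right)} = -2 + \sqrt{A + \left(A + 2\right)} = -2 + \sqrt{A + \left(2 + A\right)} = -2 + \sqrt{2 + 2 A}$)
$\left(214 - -233\right) - \sqrt{-227 + T{\left(-9 \right)}} = \left(214 - -233\right) - \sqrt{-227 - \left(2 - \sqrt{2 + 2 \left(-9\right)}\right)} = \left(214 + 233\right) - \sqrt{-227 - \left(2 - \sqrt{2 - 18}\right)} = 447 - \sqrt{-227 - \left(2 - \sqrt{-16}\right)} = 447 - \sqrt{-227 - \left(2 - 4 i\right)} = 447 - \sqrt{-229 + 4 i}$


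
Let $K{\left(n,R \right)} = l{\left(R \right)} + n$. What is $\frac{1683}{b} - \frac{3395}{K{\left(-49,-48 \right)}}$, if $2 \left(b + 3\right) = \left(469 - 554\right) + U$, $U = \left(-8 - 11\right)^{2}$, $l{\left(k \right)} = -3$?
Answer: $\frac{60649}{780} \approx 77.755$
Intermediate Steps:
$U = 361$ ($U = \left(-19\right)^{2} = 361$)
$K{\left(n,R \right)} = -3 + n$
$b = 135$ ($b = -3 + \frac{\left(469 - 554\right) + 361}{2} = -3 + \frac{-85 + 361}{2} = -3 + \frac{1}{2} \cdot 276 = -3 + 138 = 135$)
$\frac{1683}{b} - \frac{3395}{K{\left(-49,-48 \right)}} = \frac{1683}{135} - \frac{3395}{-3 - 49} = 1683 \cdot \frac{1}{135} - \frac{3395}{-52} = \frac{187}{15} - - \frac{3395}{52} = \frac{187}{15} + \frac{3395}{52} = \frac{60649}{780}$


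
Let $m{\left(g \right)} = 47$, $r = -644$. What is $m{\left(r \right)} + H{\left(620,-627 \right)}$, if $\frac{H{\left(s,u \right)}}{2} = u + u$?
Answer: $-2461$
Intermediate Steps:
$H{\left(s,u \right)} = 4 u$ ($H{\left(s,u \right)} = 2 \left(u + u\right) = 2 \cdot 2 u = 4 u$)
$m{\left(r \right)} + H{\left(620,-627 \right)} = 47 + 4 \left(-627\right) = 47 - 2508 = -2461$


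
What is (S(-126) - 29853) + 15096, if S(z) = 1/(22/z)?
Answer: -162390/11 ≈ -14763.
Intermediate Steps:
S(z) = z/22
(S(-126) - 29853) + 15096 = ((1/22)*(-126) - 29853) + 15096 = (-63/11 - 29853) + 15096 = -328446/11 + 15096 = -162390/11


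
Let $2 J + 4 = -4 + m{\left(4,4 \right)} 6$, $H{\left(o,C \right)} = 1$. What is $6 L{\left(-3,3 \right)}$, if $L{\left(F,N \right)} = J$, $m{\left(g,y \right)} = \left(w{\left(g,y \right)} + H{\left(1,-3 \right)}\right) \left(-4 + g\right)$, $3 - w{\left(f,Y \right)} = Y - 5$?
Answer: $-24$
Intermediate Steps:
$w{\left(f,Y \right)} = 8 - Y$ ($w{\left(f,Y \right)} = 3 - \left(Y - 5\right) = 3 - \left(-5 + Y\right) = 8 - Y$)
$m{\left(g,y \right)} = \left(-4 + g\right) \left(9 - y\right)$ ($m{\left(g,y \right)} = \left(\left(8 - y\right) + 1\right) \left(-4 + g\right) = \left(9 - y\right) \left(-4 + g\right) = \left(-4 + g\right) \left(9 - y\right)$)
$J = -4$ ($J = -2 + \frac{-4 + \left(-36 + 4 + 4 \cdot 4 - 4 \left(-8 + 4\right)\right) 6}{2} = -2 + \frac{-4 + \left(-36 + 4 + 16 - 4 \left(-4\right)\right) 6}{2} = -2 + \frac{-4 + \left(-36 + 4 + 16 + 16\right) 6}{2} = -2 + \frac{-4 + 0 \cdot 6}{2} = -2 + \frac{-4 + 0}{2} = -2 + \frac{1}{2} \left(-4\right) = -2 - 2 = -4$)
$L{\left(F,N \right)} = -4$
$6 L{\left(-3,3 \right)} = 6 \left(-4\right) = -24$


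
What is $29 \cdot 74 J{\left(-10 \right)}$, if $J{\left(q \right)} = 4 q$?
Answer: $-85840$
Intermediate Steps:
$29 \cdot 74 J{\left(-10 \right)} = 29 \cdot 74 \cdot 4 \left(-10\right) = 2146 \left(-40\right) = -85840$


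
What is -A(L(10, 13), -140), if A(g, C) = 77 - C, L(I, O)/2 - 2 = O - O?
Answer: -217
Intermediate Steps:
L(I, O) = 4 (L(I, O) = 4 + 2*(O - O) = 4 + 2*0 = 4 + 0 = 4)
-A(L(10, 13), -140) = -(77 - 1*(-140)) = -(77 + 140) = -1*217 = -217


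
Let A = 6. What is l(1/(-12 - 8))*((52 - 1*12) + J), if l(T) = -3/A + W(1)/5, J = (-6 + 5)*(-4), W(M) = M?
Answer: -66/5 ≈ -13.200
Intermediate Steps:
J = 4 (J = -1*(-4) = 4)
l(T) = -3/10 (l(T) = -3/6 + 1/5 = -3*1/6 + 1*(1/5) = -1/2 + 1/5 = -3/10)
l(1/(-12 - 8))*((52 - 1*12) + J) = -3*((52 - 1*12) + 4)/10 = -3*((52 - 12) + 4)/10 = -3*(40 + 4)/10 = -3/10*44 = -66/5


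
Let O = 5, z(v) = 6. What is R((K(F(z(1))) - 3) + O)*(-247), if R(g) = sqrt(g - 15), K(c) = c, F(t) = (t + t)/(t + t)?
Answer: -494*I*sqrt(3) ≈ -855.63*I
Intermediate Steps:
F(t) = 1 (F(t) = (2*t)/((2*t)) = (2*t)*(1/(2*t)) = 1)
R(g) = sqrt(-15 + g)
R((K(F(z(1))) - 3) + O)*(-247) = sqrt(-15 + ((1 - 3) + 5))*(-247) = sqrt(-15 + (-2 + 5))*(-247) = sqrt(-15 + 3)*(-247) = sqrt(-12)*(-247) = (2*I*sqrt(3))*(-247) = -494*I*sqrt(3)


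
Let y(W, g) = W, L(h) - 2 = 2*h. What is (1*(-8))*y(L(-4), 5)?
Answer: 48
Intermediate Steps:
L(h) = 2 + 2*h
(1*(-8))*y(L(-4), 5) = (1*(-8))*(2 + 2*(-4)) = -8*(2 - 8) = -8*(-6) = 48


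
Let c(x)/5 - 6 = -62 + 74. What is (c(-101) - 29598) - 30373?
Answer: -59881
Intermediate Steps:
c(x) = 90 (c(x) = 30 + 5*(-62 + 74) = 30 + 5*12 = 30 + 60 = 90)
(c(-101) - 29598) - 30373 = (90 - 29598) - 30373 = -29508 - 30373 = -59881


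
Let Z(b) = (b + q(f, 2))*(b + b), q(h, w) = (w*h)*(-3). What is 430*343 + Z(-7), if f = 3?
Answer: 147840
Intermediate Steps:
q(h, w) = -3*h*w (q(h, w) = (h*w)*(-3) = -3*h*w)
Z(b) = 2*b*(-18 + b) (Z(b) = (b - 3*3*2)*(b + b) = (b - 18)*(2*b) = (-18 + b)*(2*b) = 2*b*(-18 + b))
430*343 + Z(-7) = 430*343 + 2*(-7)*(-18 - 7) = 147490 + 2*(-7)*(-25) = 147490 + 350 = 147840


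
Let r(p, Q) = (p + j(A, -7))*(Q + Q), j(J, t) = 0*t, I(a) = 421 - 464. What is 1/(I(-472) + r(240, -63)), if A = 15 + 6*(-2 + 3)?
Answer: -1/30283 ≈ -3.3022e-5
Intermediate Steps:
I(a) = -43
A = 21 (A = 15 + 6*1 = 15 + 6 = 21)
j(J, t) = 0
r(p, Q) = 2*Q*p (r(p, Q) = (p + 0)*(Q + Q) = p*(2*Q) = 2*Q*p)
1/(I(-472) + r(240, -63)) = 1/(-43 + 2*(-63)*240) = 1/(-43 - 30240) = 1/(-30283) = -1/30283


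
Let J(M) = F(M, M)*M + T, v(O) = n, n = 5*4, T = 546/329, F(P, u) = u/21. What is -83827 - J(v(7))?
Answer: -82757687/987 ≈ -83848.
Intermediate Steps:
F(P, u) = u/21 (F(P, u) = u*(1/21) = u/21)
T = 78/47 (T = 546*(1/329) = 78/47 ≈ 1.6596)
n = 20
v(O) = 20
J(M) = 78/47 + M²/21 (J(M) = (M/21)*M + 78/47 = M²/21 + 78/47 = 78/47 + M²/21)
-83827 - J(v(7)) = -83827 - (78/47 + (1/21)*20²) = -83827 - (78/47 + (1/21)*400) = -83827 - (78/47 + 400/21) = -83827 - 1*20438/987 = -83827 - 20438/987 = -82757687/987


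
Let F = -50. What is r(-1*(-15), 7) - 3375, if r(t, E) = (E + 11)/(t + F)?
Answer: -118143/35 ≈ -3375.5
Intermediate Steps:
r(t, E) = (11 + E)/(-50 + t) (r(t, E) = (E + 11)/(t - 50) = (11 + E)/(-50 + t))
r(-1*(-15), 7) - 3375 = (11 + 7)/(-50 - 1*(-15)) - 3375 = 18/(-50 + 15) - 3375 = 18/(-35) - 3375 = -1/35*18 - 3375 = -18/35 - 3375 = -118143/35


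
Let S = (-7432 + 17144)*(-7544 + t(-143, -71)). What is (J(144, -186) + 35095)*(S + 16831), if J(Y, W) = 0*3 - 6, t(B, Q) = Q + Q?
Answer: -2618678069489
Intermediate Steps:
t(B, Q) = 2*Q
J(Y, W) = -6 (J(Y, W) = 0 - 6 = -6)
S = -74646432 (S = (-7432 + 17144)*(-7544 + 2*(-71)) = 9712*(-7544 - 142) = 9712*(-7686) = -74646432)
(J(144, -186) + 35095)*(S + 16831) = (-6 + 35095)*(-74646432 + 16831) = 35089*(-74629601) = -2618678069489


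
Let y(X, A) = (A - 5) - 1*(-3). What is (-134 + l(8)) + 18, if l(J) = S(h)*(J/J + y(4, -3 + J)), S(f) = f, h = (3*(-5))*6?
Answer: -476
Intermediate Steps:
h = -90 (h = -15*6 = -90)
y(X, A) = -2 + A (y(X, A) = (-5 + A) + 3 = -2 + A)
l(J) = 360 - 90*J (l(J) = -90*(J/J + (-2 + (-3 + J))) = -90*(1 + (-5 + J)) = -90*(-4 + J) = 360 - 90*J)
(-134 + l(8)) + 18 = (-134 + (360 - 90*8)) + 18 = (-134 + (360 - 720)) + 18 = (-134 - 360) + 18 = -494 + 18 = -476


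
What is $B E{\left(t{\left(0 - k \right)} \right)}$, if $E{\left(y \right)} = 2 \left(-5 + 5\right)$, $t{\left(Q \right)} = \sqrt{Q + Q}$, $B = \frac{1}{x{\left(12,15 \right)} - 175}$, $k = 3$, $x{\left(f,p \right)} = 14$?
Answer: $0$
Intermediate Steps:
$B = - \frac{1}{161}$ ($B = \frac{1}{14 - 175} = \frac{1}{-161} = - \frac{1}{161} \approx -0.0062112$)
$t{\left(Q \right)} = \sqrt{2} \sqrt{Q}$ ($t{\left(Q \right)} = \sqrt{2 Q} = \sqrt{2} \sqrt{Q}$)
$E{\left(y \right)} = 0$ ($E{\left(y \right)} = 2 \cdot 0 = 0$)
$B E{\left(t{\left(0 - k \right)} \right)} = \left(- \frac{1}{161}\right) 0 = 0$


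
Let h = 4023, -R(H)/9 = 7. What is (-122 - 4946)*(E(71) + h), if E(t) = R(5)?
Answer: -20069280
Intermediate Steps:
R(H) = -63 (R(H) = -9*7 = -63)
E(t) = -63
(-122 - 4946)*(E(71) + h) = (-122 - 4946)*(-63 + 4023) = -5068*3960 = -20069280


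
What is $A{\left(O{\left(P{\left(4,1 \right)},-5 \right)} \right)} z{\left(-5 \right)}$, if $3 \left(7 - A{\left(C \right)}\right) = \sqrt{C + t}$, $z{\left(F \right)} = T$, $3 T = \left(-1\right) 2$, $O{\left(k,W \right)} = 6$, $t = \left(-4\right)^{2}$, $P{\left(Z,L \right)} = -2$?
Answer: $- \frac{14}{3} + \frac{2 \sqrt{22}}{9} \approx -3.6244$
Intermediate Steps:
$t = 16$
$T = - \frac{2}{3}$ ($T = \frac{\left(-1\right) 2}{3} = \frac{1}{3} \left(-2\right) = - \frac{2}{3} \approx -0.66667$)
$z{\left(F \right)} = - \frac{2}{3}$
$A{\left(C \right)} = 7 - \frac{\sqrt{16 + C}}{3}$ ($A{\left(C \right)} = 7 - \frac{\sqrt{C + 16}}{3} = 7 - \frac{\sqrt{16 + C}}{3}$)
$A{\left(O{\left(P{\left(4,1 \right)},-5 \right)} \right)} z{\left(-5 \right)} = \left(7 - \frac{\sqrt{16 + 6}}{3}\right) \left(- \frac{2}{3}\right) = \left(7 - \frac{\sqrt{22}}{3}\right) \left(- \frac{2}{3}\right) = - \frac{14}{3} + \frac{2 \sqrt{22}}{9}$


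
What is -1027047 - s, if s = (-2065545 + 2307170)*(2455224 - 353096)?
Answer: -507927705047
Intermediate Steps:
s = 507926678000 (s = 241625*2102128 = 507926678000)
-1027047 - s = -1027047 - 1*507926678000 = -1027047 - 507926678000 = -507927705047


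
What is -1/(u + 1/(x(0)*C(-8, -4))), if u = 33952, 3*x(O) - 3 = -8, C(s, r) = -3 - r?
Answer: -5/169757 ≈ -2.9454e-5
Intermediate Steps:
x(O) = -5/3 (x(O) = 1 + (⅓)*(-8) = 1 - 8/3 = -5/3)
-1/(u + 1/(x(0)*C(-8, -4))) = -1/(33952 + 1/(-5*(-3 - 1*(-4))/3)) = -1/(33952 + 1/(-5*(-3 + 4)/3)) = -1/(33952 + 1/(-5/3*1)) = -1/(33952 + 1/(-5/3)) = -1/(33952 - ⅗) = -1/169757/5 = -1*5/169757 = -5/169757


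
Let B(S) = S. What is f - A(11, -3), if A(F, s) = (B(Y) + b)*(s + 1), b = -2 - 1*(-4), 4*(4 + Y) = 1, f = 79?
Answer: 151/2 ≈ 75.500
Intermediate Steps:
Y = -15/4 (Y = -4 + (¼)*1 = -4 + ¼ = -15/4 ≈ -3.7500)
b = 2 (b = -2 + 4 = 2)
A(F, s) = -7/4 - 7*s/4 (A(F, s) = (-15/4 + 2)*(s + 1) = -7*(1 + s)/4 = -7/4 - 7*s/4)
f - A(11, -3) = 79 - (-7/4 - 7/4*(-3)) = 79 - (-7/4 + 21/4) = 79 - 1*7/2 = 79 - 7/2 = 151/2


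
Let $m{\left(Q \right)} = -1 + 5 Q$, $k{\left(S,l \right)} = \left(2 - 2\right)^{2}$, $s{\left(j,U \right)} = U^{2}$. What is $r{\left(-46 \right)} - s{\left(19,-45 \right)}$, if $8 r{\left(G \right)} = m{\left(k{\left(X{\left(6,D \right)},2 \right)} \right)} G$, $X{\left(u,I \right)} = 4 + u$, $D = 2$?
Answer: $- \frac{8077}{4} \approx -2019.3$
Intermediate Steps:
$k{\left(S,l \right)} = 0$ ($k{\left(S,l \right)} = 0^{2} = 0$)
$r{\left(G \right)} = - \frac{G}{8}$ ($r{\left(G \right)} = \frac{\left(-1 + 5 \cdot 0\right) G}{8} = \frac{\left(-1 + 0\right) G}{8} = \frac{\left(-1\right) G}{8} = - \frac{G}{8}$)
$r{\left(-46 \right)} - s{\left(19,-45 \right)} = \left(- \frac{1}{8}\right) \left(-46\right) - \left(-45\right)^{2} = \frac{23}{4} - 2025 = - \frac{8077}{4}$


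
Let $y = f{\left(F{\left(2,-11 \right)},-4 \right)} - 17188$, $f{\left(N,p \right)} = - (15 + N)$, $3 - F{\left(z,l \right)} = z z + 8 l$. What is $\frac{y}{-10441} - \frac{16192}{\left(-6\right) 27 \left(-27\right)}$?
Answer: $- \frac{46717106}{22834467} \approx -2.0459$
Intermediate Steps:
$F{\left(z,l \right)} = 3 - z^{2} - 8 l$ ($F{\left(z,l \right)} = 3 - \left(z z + 8 l\right) = 3 - \left(z^{2} + 8 l\right) = 3 - z^{2} - 8 l$)
$f{\left(N,p \right)} = -15 - N$
$y = -17290$ ($y = \left(-15 - \left(3 - 2^{2} - -88\right)\right) - 17188 = \left(-15 - \left(3 - 4 + 88\right)\right) - 17188 = \left(-15 - 87\right) - 17188 = -102 - 17188 = -17290$)
$\frac{y}{-10441} - \frac{16192}{\left(-6\right) 27 \left(-27\right)} = - \frac{17290}{-10441} - \frac{16192}{\left(-6\right) 27 \left(-27\right)} = \left(-17290\right) \left(- \frac{1}{10441}\right) - \frac{16192}{\left(-162\right) \left(-27\right)} = \frac{17290}{10441} - \frac{16192}{4374} = \frac{17290}{10441} - \frac{8096}{2187} = - \frac{46717106}{22834467}$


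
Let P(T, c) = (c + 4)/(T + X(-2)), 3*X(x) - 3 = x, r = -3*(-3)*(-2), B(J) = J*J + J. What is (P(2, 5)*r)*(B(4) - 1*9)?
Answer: -5346/7 ≈ -763.71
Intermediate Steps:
B(J) = J + J**2 (B(J) = J**2 + J = J + J**2)
r = -18 (r = 9*(-2) = -18)
X(x) = 1 + x/3
P(T, c) = (4 + c)/(1/3 + T) (P(T, c) = (c + 4)/(T + (1 + (1/3)*(-2))) = (4 + c)/(T + (1 - 2/3)) = (4 + c)/(T + 1/3) = (4 + c)/(1/3 + T))
(P(2, 5)*r)*(B(4) - 1*9) = ((3*(4 + 5)/(1 + 3*2))*(-18))*(4*(1 + 4) - 1*9) = ((3*9/(1 + 6))*(-18))*(4*5 - 9) = ((3*9/7)*(-18))*(20 - 9) = ((3*(1/7)*9)*(-18))*11 = ((27/7)*(-18))*11 = -486/7*11 = -5346/7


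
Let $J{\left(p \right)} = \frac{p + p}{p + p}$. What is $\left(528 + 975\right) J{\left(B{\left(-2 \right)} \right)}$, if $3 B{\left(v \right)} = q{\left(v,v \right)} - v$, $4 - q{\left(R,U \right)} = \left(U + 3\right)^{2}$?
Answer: $1503$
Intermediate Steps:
$q{\left(R,U \right)} = 4 - \left(3 + U\right)^{2}$ ($q{\left(R,U \right)} = 4 - \left(U + 3\right)^{2} = 4 - \left(3 + U\right)^{2}$)
$B{\left(v \right)} = \frac{4}{3} - \frac{v}{3} - \frac{\left(3 + v\right)^{2}}{3}$ ($B{\left(v \right)} = \frac{\left(4 - \left(3 + v\right)^{2}\right) - v}{3} = \frac{4 - v - \left(3 + v\right)^{2}}{3} = \frac{4}{3} - \frac{v}{3} - \frac{\left(3 + v\right)^{2}}{3}$)
$J{\left(p \right)} = 1$ ($J{\left(p \right)} = \frac{2 p}{2 p} = 2 p \frac{1}{2 p} = 1$)
$\left(528 + 975\right) J{\left(B{\left(-2 \right)} \right)} = \left(528 + 975\right) 1 = 1503 \cdot 1 = 1503$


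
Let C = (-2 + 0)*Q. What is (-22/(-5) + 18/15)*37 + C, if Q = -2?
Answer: 1056/5 ≈ 211.20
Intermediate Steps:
C = 4 (C = (-2 + 0)*(-2) = -2*(-2) = 4)
(-22/(-5) + 18/15)*37 + C = (-22/(-5) + 18/15)*37 + 4 = (-22*(-⅕) + 18*(1/15))*37 + 4 = (22/5 + 6/5)*37 + 4 = (28/5)*37 + 4 = 1036/5 + 4 = 1056/5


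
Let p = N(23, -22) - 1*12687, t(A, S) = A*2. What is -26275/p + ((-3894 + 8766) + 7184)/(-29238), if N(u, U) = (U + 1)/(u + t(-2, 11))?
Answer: 177120491/106795782 ≈ 1.6585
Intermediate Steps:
t(A, S) = 2*A
N(u, U) = (1 + U)/(-4 + u) (N(u, U) = (U + 1)/(u + 2*(-2)) = (1 + U)/(u - 4) = (1 + U)/(-4 + u))
p = -241074/19 (p = (1 - 22)/(-4 + 23) - 1*12687 = -21/19 - 12687 = -241074/19 ≈ -12688.)
-26275/p + ((-3894 + 8766) + 7184)/(-29238) = -26275/(-241074/19) + ((-3894 + 8766) + 7184)/(-29238) = -26275*(-19/241074) + (4872 + 7184)*(-1/29238) = 499225/241074 + 12056*(-1/29238) = 499225/241074 - 548/1329 = 177120491/106795782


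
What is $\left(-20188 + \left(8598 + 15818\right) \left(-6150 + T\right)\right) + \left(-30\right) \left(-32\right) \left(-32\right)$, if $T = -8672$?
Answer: $-361944860$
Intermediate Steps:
$\left(-20188 + \left(8598 + 15818\right) \left(-6150 + T\right)\right) + \left(-30\right) \left(-32\right) \left(-32\right) = \left(-20188 + \left(8598 + 15818\right) \left(-6150 - 8672\right)\right) + \left(-30\right) \left(-32\right) \left(-32\right) = \left(-20188 + 24416 \left(-14822\right)\right) + 960 \left(-32\right) = \left(-20188 - 361893952\right) - 30720 = -361914140 - 30720 = -361944860$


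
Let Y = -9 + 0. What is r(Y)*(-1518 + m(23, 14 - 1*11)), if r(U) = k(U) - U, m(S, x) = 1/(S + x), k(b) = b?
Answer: 0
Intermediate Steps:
Y = -9
r(U) = 0 (r(U) = U - U = 0)
r(Y)*(-1518 + m(23, 14 - 1*11)) = 0*(-1518 + 1/(23 + (14 - 1*11))) = 0*(-1518 + 1/(23 + (14 - 11))) = 0*(-1518 + 1/(23 + 3)) = 0*(-1518 + 1/26) = 0*(-39467/26) = 0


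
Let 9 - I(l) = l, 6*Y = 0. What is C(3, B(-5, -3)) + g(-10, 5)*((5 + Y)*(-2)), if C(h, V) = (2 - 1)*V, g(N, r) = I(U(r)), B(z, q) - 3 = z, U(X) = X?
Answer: -42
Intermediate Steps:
Y = 0 (Y = (⅙)*0 = 0)
B(z, q) = 3 + z
I(l) = 9 - l
g(N, r) = 9 - r
C(h, V) = V (C(h, V) = 1*V = V)
C(3, B(-5, -3)) + g(-10, 5)*((5 + Y)*(-2)) = (3 - 5) + (9 - 1*5)*((5 + 0)*(-2)) = -2 + (9 - 5)*(5*(-2)) = -2 + 4*(-10) = -2 - 40 = -42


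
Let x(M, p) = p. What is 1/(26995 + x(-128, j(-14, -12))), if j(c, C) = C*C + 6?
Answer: 1/27145 ≈ 3.6839e-5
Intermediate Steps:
j(c, C) = 6 + C**2 (j(c, C) = C**2 + 6 = 6 + C**2)
1/(26995 + x(-128, j(-14, -12))) = 1/(26995 + (6 + (-12)**2)) = 1/(26995 + (6 + 144)) = 1/(26995 + 150) = 1/27145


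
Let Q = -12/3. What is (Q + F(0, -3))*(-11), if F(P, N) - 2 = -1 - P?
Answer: 33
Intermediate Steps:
F(P, N) = 1 - P (F(P, N) = 2 + (-1 - P) = 1 - P)
Q = -4 (Q = -12/3 = -3*4/3 = -4)
(Q + F(0, -3))*(-11) = (-4 + (1 - 1*0))*(-11) = (-4 + (1 + 0))*(-11) = (-4 + 1)*(-11) = -3*(-11) = 33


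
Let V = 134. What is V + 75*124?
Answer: 9434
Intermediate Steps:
V + 75*124 = 134 + 75*124 = 134 + 9300 = 9434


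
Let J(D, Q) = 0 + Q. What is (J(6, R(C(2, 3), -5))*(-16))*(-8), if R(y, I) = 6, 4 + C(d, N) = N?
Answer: 768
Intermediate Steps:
C(d, N) = -4 + N
J(D, Q) = Q
(J(6, R(C(2, 3), -5))*(-16))*(-8) = (6*(-16))*(-8) = -96*(-8) = 768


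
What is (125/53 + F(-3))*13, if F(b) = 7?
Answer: 6448/53 ≈ 121.66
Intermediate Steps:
(125/53 + F(-3))*13 = (125/53 + 7)*13 = (496/53)*13 = 6448/53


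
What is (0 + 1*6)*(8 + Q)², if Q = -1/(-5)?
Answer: 10086/25 ≈ 403.44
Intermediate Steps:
Q = ⅕ (Q = -1*(-⅕) = ⅕ ≈ 0.20000)
(0 + 1*6)*(8 + Q)² = (0 + 1*6)*(8 + ⅕)² = (0 + 6)*(41/5)² = 6*(1681/25) = 10086/25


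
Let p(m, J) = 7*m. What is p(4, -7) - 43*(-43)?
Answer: 1877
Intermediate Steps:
p(4, -7) - 43*(-43) = 7*4 - 43*(-43) = 28 + 1849 = 1877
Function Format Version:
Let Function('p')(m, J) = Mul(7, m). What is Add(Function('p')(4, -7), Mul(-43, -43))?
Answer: 1877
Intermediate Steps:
Add(Function('p')(4, -7), Mul(-43, -43)) = Add(Mul(7, 4), Mul(-43, -43)) = Add(28, 1849) = 1877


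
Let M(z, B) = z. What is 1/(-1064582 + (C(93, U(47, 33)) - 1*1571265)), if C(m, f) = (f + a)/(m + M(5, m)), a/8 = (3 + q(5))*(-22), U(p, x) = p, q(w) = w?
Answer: -98/258314367 ≈ -3.7938e-7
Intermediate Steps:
a = -1408 (a = 8*((3 + 5)*(-22)) = 8*(8*(-22)) = 8*(-176) = -1408)
C(m, f) = (-1408 + f)/(5 + m) (C(m, f) = (f - 1408)/(m + 5) = (-1408 + f)/(5 + m))
1/(-1064582 + (C(93, U(47, 33)) - 1*1571265)) = 1/(-1064582 + ((-1408 + 47)/(5 + 93) - 1*1571265)) = 1/(-1064582 + (-1361/98 - 1571265)) = 1/(-1064582 - 153985331/98) = 1/(-258314367/98) = -98/258314367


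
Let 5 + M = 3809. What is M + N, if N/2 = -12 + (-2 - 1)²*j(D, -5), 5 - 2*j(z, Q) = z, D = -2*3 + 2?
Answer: 3861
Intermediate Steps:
M = 3804 (M = -5 + 3809 = 3804)
D = -4 (D = -6 + 2 = -4)
j(z, Q) = 5/2 - z/2
N = 57 (N = 2*(-12 + (-2 - 1)²*(5/2 - ½*(-4))) = 2*(-12 + (-3)²*(5/2 + 2)) = 2*(-12 + 9*(9/2)) = 2*(-12 + 81/2) = 2*(57/2) = 57)
M + N = 3804 + 57 = 3861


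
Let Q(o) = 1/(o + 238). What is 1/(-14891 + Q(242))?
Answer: -480/7147679 ≈ -6.7155e-5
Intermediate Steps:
Q(o) = 1/(238 + o)
1/(-14891 + Q(242)) = 1/(-14891 + 1/(238 + 242)) = 1/(-14891 + 1/480) = 1/(-7147679/480) = -480/7147679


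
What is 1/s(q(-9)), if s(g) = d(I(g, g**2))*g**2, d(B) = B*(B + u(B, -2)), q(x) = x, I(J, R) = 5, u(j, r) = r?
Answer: 1/1215 ≈ 0.00082305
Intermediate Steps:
d(B) = B*(-2 + B) (d(B) = B*(B - 2) = B*(-2 + B))
s(g) = 15*g**2 (s(g) = (5*(-2 + 5))*g**2 = (5*3)*g**2 = 15*g**2)
1/s(q(-9)) = 1/(15*(-9)**2) = 1/(15*81) = 1/1215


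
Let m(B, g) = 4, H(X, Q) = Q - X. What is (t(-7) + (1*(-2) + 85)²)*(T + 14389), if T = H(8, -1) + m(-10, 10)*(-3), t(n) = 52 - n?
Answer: 99828864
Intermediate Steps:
T = -21 (T = (-1 - 1*8) + 4*(-3) = (-1 - 8) - 12 = -9 - 12 = -21)
(t(-7) + (1*(-2) + 85)²)*(T + 14389) = ((52 - 1*(-7)) + (1*(-2) + 85)²)*(-21 + 14389) = ((52 + 7) + (-2 + 85)²)*14368 = (59 + 83²)*14368 = (59 + 6889)*14368 = 6948*14368 = 99828864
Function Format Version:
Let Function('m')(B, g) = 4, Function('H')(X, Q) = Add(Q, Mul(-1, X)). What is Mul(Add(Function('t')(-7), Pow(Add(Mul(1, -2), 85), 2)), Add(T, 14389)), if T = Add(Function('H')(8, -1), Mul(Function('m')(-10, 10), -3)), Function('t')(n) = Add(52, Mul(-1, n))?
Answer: 99828864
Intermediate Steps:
T = -21 (T = Add(Add(-1, Mul(-1, 8)), Mul(4, -3)) = Add(Add(-1, -8), -12) = Add(-9, -12) = -21)
Mul(Add(Function('t')(-7), Pow(Add(Mul(1, -2), 85), 2)), Add(T, 14389)) = Mul(Add(Add(52, Mul(-1, -7)), Pow(Add(Mul(1, -2), 85), 2)), Add(-21, 14389)) = Mul(Add(Add(52, 7), Pow(Add(-2, 85), 2)), 14368) = Mul(Add(59, Pow(83, 2)), 14368) = Mul(Add(59, 6889), 14368) = Mul(6948, 14368) = 99828864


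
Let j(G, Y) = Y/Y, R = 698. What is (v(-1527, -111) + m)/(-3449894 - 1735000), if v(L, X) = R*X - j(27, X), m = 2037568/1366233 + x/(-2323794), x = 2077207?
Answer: 7453995304715309/498825147133978236 ≈ 0.014943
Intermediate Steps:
m = 57483016417/96207395394 (m = 2037568/1366233 + 2077207/(-2323794) = 2037568*(1/1366233) + 2077207*(-1/2323794) = 2037568/1366233 - 188837/211254 = 57483016417/96207395394 ≈ 0.59749)
j(G, Y) = 1
v(L, X) = -1 + 698*X (v(L, X) = 698*X - 1*1 = 698*X - 1 = -1 + 698*X)
(v(-1527, -111) + m)/(-3449894 - 1735000) = ((-1 + 698*(-111)) + 57483016417/96207395394)/(-3449894 - 1735000) = ((-1 - 77478) + 57483016417/96207395394)/(-5184894) = (-77479 + 57483016417/96207395394)*(-1/5184894) = -7453995304715309/96207395394*(-1/5184894) = 7453995304715309/498825147133978236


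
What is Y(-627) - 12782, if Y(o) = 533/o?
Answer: -8014847/627 ≈ -12783.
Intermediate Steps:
Y(-627) - 12782 = 533/(-627) - 12782 = 533*(-1/627) - 12782 = -533/627 - 12782 = -8014847/627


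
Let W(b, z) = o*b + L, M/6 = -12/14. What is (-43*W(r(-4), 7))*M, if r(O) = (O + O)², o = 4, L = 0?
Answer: 396288/7 ≈ 56613.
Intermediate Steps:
M = -36/7 (M = 6*(-12/14) = 6*(-12*1/14) = 6*(-6/7) = -36/7 ≈ -5.1429)
r(O) = 4*O² (r(O) = (2*O)² = 4*O²)
W(b, z) = 4*b (W(b, z) = 4*b + 0 = 4*b)
(-43*W(r(-4), 7))*M = -172*4*(-4)²*(-36/7) = -172*4*16*(-36/7) = -172*64*(-36/7) = -43*256*(-36/7) = -11008*(-36/7) = 396288/7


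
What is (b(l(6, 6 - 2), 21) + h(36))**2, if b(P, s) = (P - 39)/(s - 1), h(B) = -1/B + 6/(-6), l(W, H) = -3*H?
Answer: 25921/2025 ≈ 12.800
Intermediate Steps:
h(B) = -1 - 1/B (h(B) = -1/B + 6*(-1/6) = -1/B - 1 = -1 - 1/B)
b(P, s) = (-39 + P)/(-1 + s)
(b(l(6, 6 - 2), 21) + h(36))**2 = ((-39 - 3*(6 - 2))/(-1 + 21) + (-1 - 1*36)/36)**2 = ((-39 - 3*4)/20 + (-1 - 36)/36)**2 = ((-39 - 12)/20 + (1/36)*(-37))**2 = ((1/20)*(-51) - 37/36)**2 = (-51/20 - 37/36)**2 = (-161/45)**2 = 25921/2025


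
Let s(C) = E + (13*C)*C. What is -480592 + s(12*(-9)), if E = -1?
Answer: -328961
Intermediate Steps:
s(C) = -1 + 13*C² (s(C) = -1 + (13*C)*C = -1 + 13*C²)
-480592 + s(12*(-9)) = -480592 + (-1 + 13*(12*(-9))²) = -480592 + (-1 + 13*(-108)²) = -480592 + (-1 + 13*11664) = -480592 + (-1 + 151632) = -480592 + 151631 = -328961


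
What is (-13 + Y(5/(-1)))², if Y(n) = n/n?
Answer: 144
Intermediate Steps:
Y(n) = 1
(-13 + Y(5/(-1)))² = (-13 + 1)² = (-12)² = 144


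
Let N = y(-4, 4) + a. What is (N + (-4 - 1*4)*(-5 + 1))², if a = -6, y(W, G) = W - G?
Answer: 324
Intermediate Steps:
N = -14 (N = (-4 - 1*4) - 6 = (-4 - 4) - 6 = -8 - 6 = -14)
(N + (-4 - 1*4)*(-5 + 1))² = (-14 + (-4 - 1*4)*(-5 + 1))² = (-14 + (-4 - 4)*(-4))² = (-14 - 8*(-4))² = (-14 + 32)² = 18² = 324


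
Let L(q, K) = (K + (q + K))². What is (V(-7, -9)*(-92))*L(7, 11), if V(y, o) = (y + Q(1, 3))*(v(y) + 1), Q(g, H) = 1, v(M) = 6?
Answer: 3249624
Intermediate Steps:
V(y, o) = 7 + 7*y (V(y, o) = (y + 1)*(6 + 1) = (1 + y)*7 = 7 + 7*y)
L(q, K) = (q + 2*K)² (L(q, K) = (K + (K + q))² = (q + 2*K)²)
(V(-7, -9)*(-92))*L(7, 11) = ((7 + 7*(-7))*(-92))*(7 + 2*11)² = ((7 - 49)*(-92))*(7 + 22)² = -42*(-92)*29² = 3864*841 = 3249624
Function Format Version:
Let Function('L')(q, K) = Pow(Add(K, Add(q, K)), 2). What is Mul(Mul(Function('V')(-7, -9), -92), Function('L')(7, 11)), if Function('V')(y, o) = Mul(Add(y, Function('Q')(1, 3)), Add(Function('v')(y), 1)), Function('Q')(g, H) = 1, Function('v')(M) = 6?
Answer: 3249624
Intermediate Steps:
Function('V')(y, o) = Add(7, Mul(7, y)) (Function('V')(y, o) = Mul(Add(y, 1), Add(6, 1)) = Mul(Add(1, y), 7) = Add(7, Mul(7, y)))
Function('L')(q, K) = Pow(Add(q, Mul(2, K)), 2) (Function('L')(q, K) = Pow(Add(K, Add(K, q)), 2) = Pow(Add(q, Mul(2, K)), 2))
Mul(Mul(Function('V')(-7, -9), -92), Function('L')(7, 11)) = Mul(Mul(Add(7, Mul(7, -7)), -92), Pow(Add(7, Mul(2, 11)), 2)) = Mul(Mul(Add(7, -49), -92), Pow(Add(7, 22), 2)) = Mul(Mul(-42, -92), Pow(29, 2)) = Mul(3864, 841) = 3249624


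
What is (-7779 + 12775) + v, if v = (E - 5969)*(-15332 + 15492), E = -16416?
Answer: -3576604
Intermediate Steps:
v = -3581600 (v = (-16416 - 5969)*(-15332 + 15492) = -22385*160 = -3581600)
(-7779 + 12775) + v = (-7779 + 12775) - 3581600 = 4996 - 3581600 = -3576604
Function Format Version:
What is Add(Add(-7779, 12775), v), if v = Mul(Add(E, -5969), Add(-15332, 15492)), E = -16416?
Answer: -3576604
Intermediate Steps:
v = -3581600 (v = Mul(Add(-16416, -5969), Add(-15332, 15492)) = Mul(-22385, 160) = -3581600)
Add(Add(-7779, 12775), v) = Add(Add(-7779, 12775), -3581600) = Add(4996, -3581600) = -3576604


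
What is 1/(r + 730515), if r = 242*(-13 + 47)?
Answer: 1/738743 ≈ 1.3537e-6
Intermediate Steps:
r = 8228 (r = 242*34 = 8228)
1/(r + 730515) = 1/(8228 + 730515) = 1/738743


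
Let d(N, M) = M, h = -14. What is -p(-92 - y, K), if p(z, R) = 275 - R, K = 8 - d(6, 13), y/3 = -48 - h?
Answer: -280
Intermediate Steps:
y = -102 (y = 3*(-48 - 1*(-14)) = 3*(-48 + 14) = 3*(-34) = -102)
K = -5 (K = 8 - 1*13 = 8 - 13 = -5)
-p(-92 - y, K) = -(275 - 1*(-5)) = -(275 + 5) = -1*280 = -280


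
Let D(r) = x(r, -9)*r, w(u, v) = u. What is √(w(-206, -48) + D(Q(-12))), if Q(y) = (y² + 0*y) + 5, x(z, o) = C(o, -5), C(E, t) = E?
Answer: I*√1547 ≈ 39.332*I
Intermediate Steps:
x(z, o) = o
Q(y) = 5 + y² (Q(y) = (y² + 0) + 5 = y² + 5 = 5 + y²)
D(r) = -9*r
√(w(-206, -48) + D(Q(-12))) = √(-206 - 9*(5 + (-12)²)) = √(-206 - 9*(5 + 144)) = √(-206 - 9*149) = √(-206 - 1341) = √(-1547) = I*√1547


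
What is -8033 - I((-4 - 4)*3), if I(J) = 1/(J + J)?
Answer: -385583/48 ≈ -8033.0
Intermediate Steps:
I(J) = 1/(2*J)
-8033 - I((-4 - 4)*3) = -8033 - 1/(2*((-4 - 4)*3)) = -8033 - 1/(2*((-8*3))) = -8033 - 1/(2*(-24)) = -8033 - (-1)/(2*24) = -8033 - 1*(-1/48) = -8033 + 1/48 = -385583/48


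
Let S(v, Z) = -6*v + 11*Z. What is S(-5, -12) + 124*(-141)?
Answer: -17586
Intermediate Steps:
S(-5, -12) + 124*(-141) = (-6*(-5) + 11*(-12)) + 124*(-141) = (30 - 132) - 17484 = -102 - 17484 = -17586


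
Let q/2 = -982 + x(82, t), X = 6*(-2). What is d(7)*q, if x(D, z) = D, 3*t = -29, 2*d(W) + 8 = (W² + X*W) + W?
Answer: 32400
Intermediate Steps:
X = -12
d(W) = -4 + W²/2 - 11*W/2 (d(W) = -4 + ((W² - 12*W) + W)/2 = -4 + (W² - 11*W)/2 = -4 + (W²/2 - 11*W/2) = -4 + W²/2 - 11*W/2)
t = -29/3 (t = (⅓)*(-29) = -29/3 ≈ -9.6667)
q = -1800 (q = 2*(-982 + 82) = 2*(-900) = -1800)
d(7)*q = (-4 + (½)*7² - 11/2*7)*(-1800) = (-4 + (½)*49 - 77/2)*(-1800) = (-4 + 49/2 - 77/2)*(-1800) = -18*(-1800) = 32400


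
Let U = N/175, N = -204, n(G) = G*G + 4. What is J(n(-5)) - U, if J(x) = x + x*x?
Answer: 152454/175 ≈ 871.17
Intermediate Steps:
n(G) = 4 + G² (n(G) = G² + 4 = 4 + G²)
J(x) = x + x²
U = -204/175 ≈ -1.1657
J(n(-5)) - U = (4 + (-5)²)*(1 + (4 + (-5)²)) - 1*(-204/175) = (4 + 25)*(1 + (4 + 25)) + 204/175 = 29*(1 + 29) + 204/175 = 29*30 + 204/175 = 870 + 204/175 = 152454/175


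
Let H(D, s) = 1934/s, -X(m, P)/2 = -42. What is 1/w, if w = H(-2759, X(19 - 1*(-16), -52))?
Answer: 42/967 ≈ 0.043433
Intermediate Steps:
X(m, P) = 84 (X(m, P) = -2*(-42) = 84)
w = 967/42 (w = 1934/84 = 1934*(1/84) = 967/42 ≈ 23.024)
1/w = 1/(967/42) = 42/967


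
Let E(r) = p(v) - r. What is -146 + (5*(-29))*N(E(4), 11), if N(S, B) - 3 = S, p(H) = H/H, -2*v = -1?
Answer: -146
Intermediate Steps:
v = ½ (v = -½*(-1) = ½ ≈ 0.50000)
p(H) = 1
E(r) = 1 - r
N(S, B) = 3 + S
-146 + (5*(-29))*N(E(4), 11) = -146 + (5*(-29))*(3 + (1 - 1*4)) = -146 - 145*(3 + (1 - 4)) = -146 - 145*(3 - 3) = -146 - 145*0 = -146 + 0 = -146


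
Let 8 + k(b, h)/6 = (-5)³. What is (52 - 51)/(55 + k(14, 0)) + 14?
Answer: 10401/743 ≈ 13.999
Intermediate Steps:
k(b, h) = -798 (k(b, h) = -48 + 6*(-5)³ = -48 + 6*(-125) = -48 - 750 = -798)
(52 - 51)/(55 + k(14, 0)) + 14 = (52 - 51)/(55 - 798) + 14 = 1/(-743) + 14 = 1*(-1/743) + 14 = -1/743 + 14 = 10401/743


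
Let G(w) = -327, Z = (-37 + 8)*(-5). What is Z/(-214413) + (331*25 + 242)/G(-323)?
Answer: -608734312/23371017 ≈ -26.047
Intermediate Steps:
Z = 145 (Z = -29*(-5) = 145)
Z/(-214413) + (331*25 + 242)/G(-323) = 145/(-214413) + (331*25 + 242)/(-327) = 145*(-1/214413) + (8275 + 242)*(-1/327) = -145/214413 + 8517*(-1/327) = -145/214413 - 2839/109 = -608734312/23371017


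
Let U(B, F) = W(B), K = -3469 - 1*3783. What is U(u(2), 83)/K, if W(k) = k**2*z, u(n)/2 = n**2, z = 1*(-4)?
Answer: 64/1813 ≈ 0.035301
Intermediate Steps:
z = -4
u(n) = 2*n**2
W(k) = -4*k**2 (W(k) = k**2*(-4) = -4*k**2)
K = -7252 (K = -3469 - 3783 = -7252)
U(B, F) = -4*B**2
U(u(2), 83)/K = -4*(2*2**2)**2/(-7252) = -4*(2*4)**2*(-1/7252) = -4*8**2*(-1/7252) = -4*64*(-1/7252) = -256*(-1/7252) = 64/1813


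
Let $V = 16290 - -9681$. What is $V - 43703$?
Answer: $-17732$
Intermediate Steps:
$V = 25971$ ($V = 16290 + 9681 = 25971$)
$V - 43703 = 25971 - 43703 = -17732$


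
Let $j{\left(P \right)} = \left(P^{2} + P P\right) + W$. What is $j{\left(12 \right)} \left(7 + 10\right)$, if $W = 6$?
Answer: $4998$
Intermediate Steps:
$j{\left(P \right)} = 6 + 2 P^{2}$ ($j{\left(P \right)} = \left(P^{2} + P P\right) + 6 = \left(P^{2} + P^{2}\right) + 6 = 2 P^{2} + 6 = 6 + 2 P^{2}$)
$j{\left(12 \right)} \left(7 + 10\right) = \left(6 + 2 \cdot 12^{2}\right) \left(7 + 10\right) = \left(6 + 2 \cdot 144\right) 17 = \left(6 + 288\right) 17 = 294 \cdot 17 = 4998$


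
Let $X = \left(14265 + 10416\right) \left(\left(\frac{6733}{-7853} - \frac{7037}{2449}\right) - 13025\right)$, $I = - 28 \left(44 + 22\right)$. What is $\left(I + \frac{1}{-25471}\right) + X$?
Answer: $- \frac{5081314118891330246}{15801877277} \approx -3.2156 \cdot 10^{8}$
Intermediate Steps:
$I = -1848$ ($I = \left(-28\right) 66 = -1848$)
$X = - \frac{199492949512053}{620387}$ ($X = 24681 \left(\left(6733 \left(- \frac{1}{7853}\right) - \frac{227}{79}\right) - 13025\right) = 24681 \left(\left(- \frac{6733}{7853} - \frac{227}{79}\right) - 13025\right) = 24681 \left(- \frac{2314538}{620387} - 13025\right) = 24681 \left(- \frac{8082855213}{620387}\right) = - \frac{199492949512053}{620387} \approx -3.2156 \cdot 10^{8}$)
$\left(I + \frac{1}{-25471}\right) + X = \left(-1848 + \frac{1}{-25471}\right) - \frac{199492949512053}{620387} = \left(-1848 - \frac{1}{25471}\right) - \frac{199492949512053}{620387} = - \frac{47070409}{25471} - \frac{199492949512053}{620387} = - \frac{5081314118891330246}{15801877277}$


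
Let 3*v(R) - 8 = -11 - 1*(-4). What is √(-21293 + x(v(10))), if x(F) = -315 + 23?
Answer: I*√21585 ≈ 146.92*I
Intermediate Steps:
v(R) = ⅓ (v(R) = 8/3 + (-11 - 1*(-4))/3 = 8/3 + (-11 + 4)/3 = 8/3 + (⅓)*(-7) = 8/3 - 7/3 = ⅓)
x(F) = -292
√(-21293 + x(v(10))) = √(-21293 - 292) = √(-21585) = I*√21585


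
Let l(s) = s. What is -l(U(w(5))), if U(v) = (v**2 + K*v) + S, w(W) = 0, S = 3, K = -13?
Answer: -3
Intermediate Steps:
U(v) = 3 + v**2 - 13*v (U(v) = (v**2 - 13*v) + 3 = 3 + v**2 - 13*v)
-l(U(w(5))) = -(3 + 0**2 - 13*0) = -(3 + 0 + 0) = -1*3 = -3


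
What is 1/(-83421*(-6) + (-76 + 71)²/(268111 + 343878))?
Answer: 611989/306316406239 ≈ 1.9979e-6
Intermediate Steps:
1/(-83421*(-6) + (-76 + 71)²/(268111 + 343878)) = 1/(500526 + (-5)²/611989) = 1/(500526 + 25*(1/611989)) = 1/(500526 + 25/611989) = 1/(306316406239/611989) = 611989/306316406239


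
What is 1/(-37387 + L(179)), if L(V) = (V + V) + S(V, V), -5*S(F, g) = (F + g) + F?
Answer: -5/185682 ≈ -2.6928e-5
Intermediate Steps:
S(F, g) = -2*F/5 - g/5 (S(F, g) = -((F + g) + F)/5 = -(g + 2*F)/5 = -2*F/5 - g/5)
L(V) = 7*V/5 (L(V) = (V + V) + (-2*V/5 - V/5) = 2*V - 3*V/5 = 7*V/5)
1/(-37387 + L(179)) = 1/(-37387 + (7/5)*179) = 1/(-37387 + 1253/5) = 1/(-185682/5) = -5/185682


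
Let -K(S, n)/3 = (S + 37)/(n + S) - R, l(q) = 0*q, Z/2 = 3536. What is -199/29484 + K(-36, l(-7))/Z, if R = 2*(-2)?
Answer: -135283/16039296 ≈ -0.0084345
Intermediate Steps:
R = -4
Z = 7072 (Z = 2*3536 = 7072)
l(q) = 0
K(S, n) = -12 - 3*(37 + S)/(S + n) (K(S, n) = -3*((S + 37)/(n + S) - 1*(-4)) = -3*((37 + S)/(S + n) + 4) = -3*(4 + (37 + S)/(S + n)) = -12 - 3*(37 + S)/(S + n))
-199/29484 + K(-36, l(-7))/Z = -199/29484 + (3*(-37 - 5*(-36) - 4*0)/(-36 + 0))/7072 = -199*1/29484 + (3*(-37 + 180 + 0)/(-36))*(1/7072) = -199/29484 + (3*(-1/36)*143)*(1/7072) = -199/29484 - 143/12*1/7072 = -199/29484 - 11/6528 = -135283/16039296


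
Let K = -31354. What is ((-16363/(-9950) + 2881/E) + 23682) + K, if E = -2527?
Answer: -192889399449/25143650 ≈ -7671.5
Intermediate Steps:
((-16363/(-9950) + 2881/E) + 23682) + K = ((-16363/(-9950) + 2881/(-2527)) + 23682) - 31354 = ((-16363*(-1/9950) + 2881*(-1/2527)) + 23682) - 31354 = ((16363/9950 - 2881/2527) + 23682) - 31354 = (12683351/25143650 + 23682) - 31354 = 595464602651/25143650 - 31354 = -192889399449/25143650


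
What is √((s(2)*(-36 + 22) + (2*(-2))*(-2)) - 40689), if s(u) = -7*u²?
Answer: I*√40289 ≈ 200.72*I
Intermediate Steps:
√((s(2)*(-36 + 22) + (2*(-2))*(-2)) - 40689) = √(((-7*2²)*(-36 + 22) + (2*(-2))*(-2)) - 40689) = √((-7*4*(-14) - 4*(-2)) - 40689) = √((-28*(-14) + 8) - 40689) = √((392 + 8) - 40689) = √(400 - 40689) = √(-40289) = I*√40289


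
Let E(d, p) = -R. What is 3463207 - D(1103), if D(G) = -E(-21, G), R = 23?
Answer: 3463184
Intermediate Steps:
E(d, p) = -23 (E(d, p) = -1*23 = -23)
D(G) = 23 (D(G) = -1*(-23) = 23)
3463207 - D(1103) = 3463207 - 1*23 = 3463207 - 23 = 3463184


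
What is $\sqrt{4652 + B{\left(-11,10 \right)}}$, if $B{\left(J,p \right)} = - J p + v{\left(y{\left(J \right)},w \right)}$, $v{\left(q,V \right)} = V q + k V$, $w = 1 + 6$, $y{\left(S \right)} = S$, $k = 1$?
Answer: $2 \sqrt{1173} \approx 68.498$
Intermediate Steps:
$w = 7$
$v{\left(q,V \right)} = V + V q$ ($v{\left(q,V \right)} = V q + 1 V = V q + V = V + V q$)
$B{\left(J,p \right)} = 7 + 7 J - J p$ ($B{\left(J,p \right)} = - J p + 7 \left(1 + J\right) = - J p + \left(7 + 7 J\right) = 7 + 7 J - J p$)
$\sqrt{4652 + B{\left(-11,10 \right)}} = \sqrt{4652 + \left(7 + 7 \left(-11\right) - \left(-11\right) 10\right)} = \sqrt{4652 + \left(7 - 77 + 110\right)} = \sqrt{4652 + 40} = \sqrt{4692} = 2 \sqrt{1173}$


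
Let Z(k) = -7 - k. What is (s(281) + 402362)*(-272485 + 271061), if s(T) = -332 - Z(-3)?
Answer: -572496416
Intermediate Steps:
s(T) = -328 (s(T) = -332 - (-7 - 1*(-3)) = -332 - (-7 + 3) = -332 - 1*(-4) = -332 + 4 = -328)
(s(281) + 402362)*(-272485 + 271061) = (-328 + 402362)*(-272485 + 271061) = 402034*(-1424) = -572496416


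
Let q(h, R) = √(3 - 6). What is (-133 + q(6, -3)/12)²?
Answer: (1596 - I*√3)²/144 ≈ 17689.0 - 38.394*I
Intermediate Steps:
q(h, R) = I*√3 (q(h, R) = √(-3) = I*√3)
(-133 + q(6, -3)/12)² = (-133 + (I*√3)/12)² = (-133 + (I*√3)*(1/12))² = (-133 + I*√3/12)²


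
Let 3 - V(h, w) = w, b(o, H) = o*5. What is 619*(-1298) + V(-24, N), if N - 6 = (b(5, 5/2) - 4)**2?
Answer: -803906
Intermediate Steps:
b(o, H) = 5*o
N = 447 (N = 6 + (5*5 - 4)**2 = 6 + (25 - 4)**2 = 6 + 21**2 = 6 + 441 = 447)
V(h, w) = 3 - w
619*(-1298) + V(-24, N) = 619*(-1298) + (3 - 1*447) = -803462 + (3 - 447) = -803462 - 444 = -803906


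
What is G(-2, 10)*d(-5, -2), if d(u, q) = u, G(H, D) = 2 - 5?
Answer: 15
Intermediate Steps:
G(H, D) = -3
G(-2, 10)*d(-5, -2) = -3*(-5) = 15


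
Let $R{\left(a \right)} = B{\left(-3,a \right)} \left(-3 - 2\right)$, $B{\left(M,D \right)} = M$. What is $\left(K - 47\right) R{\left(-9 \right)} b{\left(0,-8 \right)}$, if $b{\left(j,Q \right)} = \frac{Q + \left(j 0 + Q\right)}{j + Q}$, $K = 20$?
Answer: $-810$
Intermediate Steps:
$b{\left(j,Q \right)} = \frac{2 Q}{Q + j}$ ($b{\left(j,Q \right)} = \frac{Q + \left(0 + Q\right)}{Q + j} = \frac{Q + Q}{Q + j} = \frac{2 Q}{Q + j}$)
$R{\left(a \right)} = 15$ ($R{\left(a \right)} = - 3 \left(-3 - 2\right) = \left(-3\right) \left(-5\right) = 15$)
$\left(K - 47\right) R{\left(-9 \right)} b{\left(0,-8 \right)} = \left(20 - 47\right) 15 \cdot 2 \left(-8\right) \frac{1}{-8 + 0} = \left(20 - 47\right) 15 \cdot 2 \left(-8\right) \frac{1}{-8} = \left(-27\right) 15 \cdot 2 \left(-8\right) \left(- \frac{1}{8}\right) = \left(-405\right) 2 = -810$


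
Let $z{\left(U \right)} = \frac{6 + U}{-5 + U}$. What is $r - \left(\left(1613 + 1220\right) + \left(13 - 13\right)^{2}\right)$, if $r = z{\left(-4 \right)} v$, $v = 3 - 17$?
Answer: $- \frac{25469}{9} \approx -2829.9$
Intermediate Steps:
$z{\left(U \right)} = \frac{6 + U}{-5 + U}$
$v = -14$
$r = \frac{28}{9}$ ($r = \frac{6 - 4}{-5 - 4} \left(-14\right) = \frac{1}{-9} \cdot 2 \left(-14\right) = \left(- \frac{1}{9}\right) 2 \left(-14\right) = \left(- \frac{2}{9}\right) \left(-14\right) = \frac{28}{9} \approx 3.1111$)
$r - \left(\left(1613 + 1220\right) + \left(13 - 13\right)^{2}\right) = \frac{28}{9} - \left(\left(1613 + 1220\right) + \left(13 - 13\right)^{2}\right) = \frac{28}{9} - \left(2833 + 0^{2}\right) = \frac{28}{9} - \left(2833 + 0\right) = \frac{28}{9} - 2833 = - \frac{25469}{9}$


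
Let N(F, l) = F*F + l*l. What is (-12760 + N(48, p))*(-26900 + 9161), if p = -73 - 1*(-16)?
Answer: 127844973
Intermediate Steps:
p = -57 (p = -73 + 16 = -57)
N(F, l) = F² + l²
(-12760 + N(48, p))*(-26900 + 9161) = (-12760 + (48² + (-57)²))*(-26900 + 9161) = (-12760 + (2304 + 3249))*(-17739) = (-12760 + 5553)*(-17739) = -7207*(-17739) = 127844973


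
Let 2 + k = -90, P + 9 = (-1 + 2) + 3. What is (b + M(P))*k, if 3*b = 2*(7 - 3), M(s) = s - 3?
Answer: 1472/3 ≈ 490.67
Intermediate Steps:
P = -5 (P = -9 + ((-1 + 2) + 3) = -9 + (1 + 3) = -9 + 4 = -5)
M(s) = -3 + s
k = -92 (k = -2 - 90 = -92)
b = 8/3 (b = (2*(7 - 3))/3 = (2*4)/3 = (⅓)*8 = 8/3 ≈ 2.6667)
(b + M(P))*k = (8/3 + (-3 - 5))*(-92) = (8/3 - 8)*(-92) = -16/3*(-92) = 1472/3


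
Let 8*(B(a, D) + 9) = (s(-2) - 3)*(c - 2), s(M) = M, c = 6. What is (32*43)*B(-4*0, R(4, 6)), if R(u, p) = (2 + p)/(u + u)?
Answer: -15824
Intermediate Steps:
R(u, p) = (2 + p)/(2*u) (R(u, p) = (2 + p)/((2*u)) = (2 + p)*(1/(2*u)) = (2 + p)/(2*u))
B(a, D) = -23/2 (B(a, D) = -9 + ((-2 - 3)*(6 - 2))/8 = -9 + (-5*4)/8 = -9 + (⅛)*(-20) = -9 - 5/2 = -23/2)
(32*43)*B(-4*0, R(4, 6)) = (32*43)*(-23/2) = 1376*(-23/2) = -15824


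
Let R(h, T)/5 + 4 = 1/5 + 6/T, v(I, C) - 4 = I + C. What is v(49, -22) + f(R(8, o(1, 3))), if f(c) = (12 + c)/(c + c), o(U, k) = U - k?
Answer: 1065/34 ≈ 31.324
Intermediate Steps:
v(I, C) = 4 + C + I (v(I, C) = 4 + (I + C) = 4 + (C + I) = 4 + C + I)
R(h, T) = -19 + 30/T (R(h, T) = -20 + 5*(1/5 + 6/T) = -20 + 5*(1*(⅕) + 6/T) = -20 + 5*(⅕ + 6/T) = -20 + (1 + 30/T) = -19 + 30/T)
f(c) = (12 + c)/(2*c) (f(c) = (12 + c)/((2*c)) = (12 + c)*(1/(2*c)) = (12 + c)/(2*c))
v(49, -22) + f(R(8, o(1, 3))) = (4 - 22 + 49) + (12 + (-19 + 30/(1 - 1*3)))/(2*(-19 + 30/(1 - 1*3))) = 31 + (12 + (-19 + 30/(1 - 3)))/(2*(-19 + 30/(1 - 3))) = 31 + (12 + (-19 + 30/(-2)))/(2*(-19 + 30/(-2))) = 31 + (12 + (-19 + 30*(-½)))/(2*(-19 + 30*(-½))) = 31 + (12 + (-19 - 15))/(2*(-19 - 15)) = 31 + (½)*(12 - 34)/(-34) = 31 + (½)*(-1/34)*(-22) = 31 + 11/34 = 1065/34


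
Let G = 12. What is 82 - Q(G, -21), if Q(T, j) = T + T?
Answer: 58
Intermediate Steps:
Q(T, j) = 2*T
82 - Q(G, -21) = 82 - 2*12 = 82 - 1*24 = 82 - 24 = 58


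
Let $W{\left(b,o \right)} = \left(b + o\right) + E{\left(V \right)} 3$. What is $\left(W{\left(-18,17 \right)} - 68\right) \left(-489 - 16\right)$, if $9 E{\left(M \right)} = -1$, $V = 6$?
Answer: $\frac{105040}{3} \approx 35013.0$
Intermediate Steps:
$E{\left(M \right)} = - \frac{1}{9}$ ($E{\left(M \right)} = \frac{1}{9} \left(-1\right) = - \frac{1}{9}$)
$W{\left(b,o \right)} = - \frac{1}{3} + b + o$ ($W{\left(b,o \right)} = \left(b + o\right) - \frac{1}{3} = - \frac{1}{3} + b + o$)
$\left(W{\left(-18,17 \right)} - 68\right) \left(-489 - 16\right) = \left(\left(- \frac{1}{3} - 18 + 17\right) - 68\right) \left(-489 - 16\right) = \left(- \frac{4}{3} - 68\right) \left(-505\right) = \left(- \frac{208}{3}\right) \left(-505\right) = \frac{105040}{3}$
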